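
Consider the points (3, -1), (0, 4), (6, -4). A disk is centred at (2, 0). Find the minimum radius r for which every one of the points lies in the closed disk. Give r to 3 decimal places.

The required radius is the distance from (2, 0) to the farthest point.
Squared distances: 2, 20, 32.
Maximum is 32, attained at (6, -4).
r = √32 ≈ 5.657.

5.657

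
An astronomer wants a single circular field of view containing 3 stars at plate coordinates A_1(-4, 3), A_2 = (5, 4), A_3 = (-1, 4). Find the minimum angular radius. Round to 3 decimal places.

Side lengths²: A_1A_2² = 82, A_1A_3² = 10, A_2A_3² = 36.
Since A_1A_2² = 82 ≥ 36 + 10 = 46, the angle opposite A_1A_2 is not acute, so the smallest enclosing circle has A_1A_2 as diameter.
Centre = midpoint of A_1A_2 = (0.5, 3.5), r² = 82/4 = 20.5.
r = √(20.5) ≈ 4.528.

4.528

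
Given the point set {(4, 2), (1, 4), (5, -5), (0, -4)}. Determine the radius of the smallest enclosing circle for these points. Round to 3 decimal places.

A smallest enclosing disk is always determined by at most three of the input points on its boundary.
The farthest pair is (1, 4)–(5, -5) with squared distance 97. The circle on this segment as diameter has centre (3, -0.5) and r² = 97/4 = 24.25.
Check (4, 2): distance² to centre = 7.25 ≤ 24.25, so it lies inside.
All remaining points lie in this disk, and no smaller disk contains both endpoints, so this is the minimum enclosing circle.
r = √(24.25) ≈ 4.924.

4.924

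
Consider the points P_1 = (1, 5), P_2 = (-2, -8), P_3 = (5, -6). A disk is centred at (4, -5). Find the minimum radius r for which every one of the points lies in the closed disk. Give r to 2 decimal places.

10.44

The required radius is the distance from (4, -5) to the farthest point.
Squared distances: 109, 45, 2.
Maximum is 109, attained at P_1.
r = √109 ≈ 10.44.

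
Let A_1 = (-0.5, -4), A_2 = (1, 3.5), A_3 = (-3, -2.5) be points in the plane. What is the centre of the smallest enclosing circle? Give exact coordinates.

(1/14, -3/14)

Side lengths²: A_1A_2² = 58.5, A_1A_3² = 8.5, A_2A_3² = 52.
Since A_1A_2² = 58.5 < 52 + 8.5 = 60.5, the triangle is acute, so the smallest enclosing circle is the circumcircle.
Circumcentre = (1/14, -3/14), r² = 2873/196.
Centre = (1/14, -3/14).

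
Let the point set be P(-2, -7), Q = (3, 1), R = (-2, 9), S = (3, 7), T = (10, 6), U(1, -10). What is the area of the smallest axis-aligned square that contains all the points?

The bounding box has width 12 and height 19.
An axis-aligned square enclosing the set must have side ≥ max(width, height).
So the minimum side is max(12, 19) = 19.
Area = 19² = 361.

361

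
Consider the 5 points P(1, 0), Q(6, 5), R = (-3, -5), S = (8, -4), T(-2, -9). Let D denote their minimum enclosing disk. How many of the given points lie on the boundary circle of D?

2

The minimum enclosing circle of a finite set is fixed by two of the points (as a diameter) or three (as a circumcircle).
The farthest pair is Q–T with squared distance 260. The circle on this segment as diameter has centre (2, -2) and r² = 260/4 = 65.
Check P: distance² to centre = 5 ≤ 65, so it lies inside.
All remaining points lie in this disk, and no smaller disk contains both endpoints, so this is the minimum enclosing circle.
The points at distance exactly r from the centre are Q, T — 2 points.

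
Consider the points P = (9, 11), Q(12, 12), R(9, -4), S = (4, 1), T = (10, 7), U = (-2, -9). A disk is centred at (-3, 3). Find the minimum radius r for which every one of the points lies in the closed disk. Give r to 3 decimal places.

17.493

The required radius is the distance from (-3, 3) to the farthest point.
Squared distances: 208, 306, 193, 53, 185, 145.
Maximum is 306, attained at Q.
r = √306 ≈ 17.493.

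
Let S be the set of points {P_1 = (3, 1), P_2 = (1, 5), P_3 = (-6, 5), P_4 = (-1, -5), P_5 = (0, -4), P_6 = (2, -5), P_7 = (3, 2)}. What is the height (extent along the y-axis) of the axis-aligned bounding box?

max y = 5, min y = -5, so height = 10.

10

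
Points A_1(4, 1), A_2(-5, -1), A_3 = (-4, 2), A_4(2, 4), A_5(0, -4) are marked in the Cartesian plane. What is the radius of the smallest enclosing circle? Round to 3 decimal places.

By Welzl's lemma the MEC is supported by two points (diametrically opposite) or three points (on a circumcircle).
The minimum enclosing circle is determined by three boundary points: A_1, A_2, A_4.
Their circumcentre is (-33/62, 9/62) with r² = 40885/1922.
The farthest remaining point A_5 is at distance² 33569/1922 ≤ 40885/1922.
r = √(40885/1922) ≈ 4.612.

4.612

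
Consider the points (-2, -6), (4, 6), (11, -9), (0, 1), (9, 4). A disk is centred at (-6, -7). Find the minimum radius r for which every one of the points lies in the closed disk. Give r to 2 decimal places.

The required radius is the distance from (-6, -7) to the farthest point.
Squared distances: 17, 269, 293, 100, 346.
Maximum is 346, attained at (9, 4).
r = √346 ≈ 18.60.

18.60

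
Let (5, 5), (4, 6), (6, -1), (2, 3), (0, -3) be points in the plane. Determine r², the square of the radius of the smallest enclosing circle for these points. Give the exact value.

The farthest pair is (4, 6)–(0, -3) with squared distance 97. The circle on this segment as diameter has centre (2, 1.5) and r² = 97/4 = 24.25.
Check (5, 5): distance² to centre = 21.25 ≤ 24.25, so it lies inside.
All remaining points lie in this disk, and no smaller disk contains both endpoints, so this is the minimum enclosing circle.

24.25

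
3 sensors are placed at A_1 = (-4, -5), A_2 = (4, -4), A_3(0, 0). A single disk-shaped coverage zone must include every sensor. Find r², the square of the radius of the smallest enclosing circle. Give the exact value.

Side lengths²: A_1A_2² = 65, A_1A_3² = 41, A_2A_3² = 32.
Since A_1A_2² = 65 < 41 + 32 = 73, the triangle is acute, so the smallest enclosing circle is the circumcircle.
Circumcentre = (-1/18, -73/18), r² = 2665/162.

2665/162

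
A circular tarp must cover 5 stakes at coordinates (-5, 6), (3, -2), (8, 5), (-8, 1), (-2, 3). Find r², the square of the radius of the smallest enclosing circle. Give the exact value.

68

The farthest pair is (8, 5)–(-8, 1) with squared distance 272. The circle on this segment as diameter has centre (0, 3) and r² = 272/4 = 68.
Check (-5, 6): distance² to centre = 34 ≤ 68, so it lies inside.
All remaining points lie in this disk, and no smaller disk contains both endpoints, so this is the minimum enclosing circle.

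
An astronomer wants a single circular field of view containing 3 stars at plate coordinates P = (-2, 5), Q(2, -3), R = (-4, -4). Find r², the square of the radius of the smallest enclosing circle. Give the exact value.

15725/676

Side lengths²: PQ² = 80, PR² = 85, QR² = 37.
Since PR² = 85 < 80 + 37 = 117, the triangle is acute, so the smallest enclosing circle is the circumcircle.
Circumcentre = (-21/13, 5/26), r² = 15725/676.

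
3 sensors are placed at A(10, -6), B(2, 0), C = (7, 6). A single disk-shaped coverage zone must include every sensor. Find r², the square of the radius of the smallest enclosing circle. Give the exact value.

Side lengths²: AB² = 100, AC² = 153, BC² = 61.
Since AC² = 153 < 100 + 61 = 161, the triangle is acute, so the smallest enclosing circle is the circumcircle.
Circumcentre = (213/26, -1/13), r² = 25925/676.

25925/676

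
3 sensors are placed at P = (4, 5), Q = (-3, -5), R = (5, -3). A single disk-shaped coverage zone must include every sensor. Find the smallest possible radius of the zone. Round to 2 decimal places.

6.10

Side lengths²: PQ² = 149, PR² = 65, QR² = 68.
Since PQ² = 149 ≥ 68 + 65 = 133, the angle opposite PQ is not acute, so the smallest enclosing circle has PQ as diameter.
Centre = midpoint of PQ = (0.5, 0), r² = 149/4 = 37.25.
r = √(37.25) ≈ 6.10.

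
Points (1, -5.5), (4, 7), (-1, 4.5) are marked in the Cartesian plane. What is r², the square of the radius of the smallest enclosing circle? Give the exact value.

41.3125

Call the three points A, B, C in the order given.
Side lengths²: AB² = 165.25, AC² = 104, BC² = 31.25.
Since AB² = 165.25 ≥ 104 + 31.25 = 135.25, the angle opposite AB is not acute, so the smallest enclosing circle has AB as diameter.
Centre = midpoint of AB = (2.5, 0.75), r² = 165.25/4 = 41.3125.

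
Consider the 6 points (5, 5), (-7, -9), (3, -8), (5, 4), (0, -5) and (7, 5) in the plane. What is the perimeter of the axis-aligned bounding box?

56

Width = max x − min x = 7 − (-7) = 14.
Height = max y − min y = 5 − (-9) = 14.
Perimeter = 2(14 + 14) = 56.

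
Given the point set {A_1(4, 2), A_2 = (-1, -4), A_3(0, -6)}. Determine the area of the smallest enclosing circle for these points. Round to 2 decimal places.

62.83

Side lengths²: A_1A_2² = 61, A_1A_3² = 80, A_2A_3² = 5.
Since A_1A_3² = 80 ≥ 61 + 5 = 66, the angle opposite A_1A_3 is not acute, so the smallest enclosing circle has A_1A_3 as diameter.
Centre = midpoint of A_1A_3 = (2, -2), r² = 80/4 = 20.
Area = π·r² = π·20 ≈ 62.83.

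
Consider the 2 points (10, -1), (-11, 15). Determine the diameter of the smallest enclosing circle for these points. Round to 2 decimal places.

The smallest circle enclosing two points has them as diameter endpoints.
Centre = midpoint = (-0.5, 7); r² = |(10, -1)−(-11, 15)|²/4 = 697/4 = 174.25.
Diameter = 2r = 2√(174.25) ≈ 26.40.

26.40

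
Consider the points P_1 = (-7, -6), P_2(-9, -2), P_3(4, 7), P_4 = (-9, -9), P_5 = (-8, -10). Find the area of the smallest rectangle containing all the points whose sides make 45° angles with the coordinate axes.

130.5

In coordinates u = x + y, v = x − y the rectangle is axis-aligned; the map (x,y)→(u,v) scales areas by 2.
u-values: -13, -11, 11, -18, -18; range = 11 − (-18) = 29.
v-values: -1, -7, -3, 0, 2; range = 2 − (-7) = 9.
Area = (29 × 9) / 2 = 130.5.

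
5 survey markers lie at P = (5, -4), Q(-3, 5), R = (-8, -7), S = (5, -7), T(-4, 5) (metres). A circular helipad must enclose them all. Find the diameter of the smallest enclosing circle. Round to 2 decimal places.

The minimum enclosing circle is determined by three boundary points: R, S, T.
Their circumcentre is (-1.5, -2.5) with r² = 62.5.
The farthest remaining point Q is at distance² 58.5 ≤ 62.5.
Diameter = 2r = 2√(62.5) ≈ 15.81.

15.81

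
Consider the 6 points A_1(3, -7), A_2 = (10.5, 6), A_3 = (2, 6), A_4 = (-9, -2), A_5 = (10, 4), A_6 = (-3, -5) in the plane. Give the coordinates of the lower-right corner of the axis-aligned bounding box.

x-range [-9, 10.5], y-range [-7, 6].
The lower-right corner is (10.5, -7).

(10.5, -7)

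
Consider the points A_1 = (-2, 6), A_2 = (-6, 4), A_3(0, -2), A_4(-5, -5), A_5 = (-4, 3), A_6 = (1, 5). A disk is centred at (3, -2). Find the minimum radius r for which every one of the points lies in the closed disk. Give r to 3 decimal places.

10.817

The required radius is the distance from (3, -2) to the farthest point.
Squared distances: 89, 117, 9, 73, 74, 53.
Maximum is 117, attained at A_2.
r = √117 ≈ 10.817.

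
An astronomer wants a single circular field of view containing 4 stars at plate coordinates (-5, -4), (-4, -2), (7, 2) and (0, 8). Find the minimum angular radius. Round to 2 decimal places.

The minimum enclosing circle is determined by three boundary points: (-5, -4), (7, 2), (0, 8).
Their circumcentre is (1/38, 18/19) with r² = 71825/1444.
The farthest remaining point (-4, -2) is at distance² 35953/1444 ≤ 71825/1444.
r = √(71825/1444) ≈ 7.05.

7.05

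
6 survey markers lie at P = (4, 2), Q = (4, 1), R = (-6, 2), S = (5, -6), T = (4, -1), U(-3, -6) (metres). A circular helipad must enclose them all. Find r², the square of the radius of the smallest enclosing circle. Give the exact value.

By Welzl's lemma the MEC is supported by two points (diametrically opposite) or three points (on a circumcircle).
The farthest pair is R–S with squared distance 185. The circle on this segment as diameter has centre (-0.5, -2) and r² = 185/4 = 46.25.
Check P: distance² to centre = 36.25 ≤ 46.25, so it lies inside.
All remaining points lie in this disk, and no smaller disk contains both endpoints, so this is the minimum enclosing circle.

46.25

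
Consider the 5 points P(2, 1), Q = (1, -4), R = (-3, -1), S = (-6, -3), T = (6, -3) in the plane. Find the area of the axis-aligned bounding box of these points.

60

x ranges over [-6, 6], width 12.
y ranges over [-4, 1], height 5.
Area = 12 × 5 = 60.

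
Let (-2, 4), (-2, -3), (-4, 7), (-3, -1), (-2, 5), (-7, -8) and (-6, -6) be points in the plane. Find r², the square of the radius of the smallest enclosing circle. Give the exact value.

58.5

A smallest enclosing disk is always determined by at most three of the input points on its boundary.
The farthest pair is (-4, 7)–(-7, -8) with squared distance 234. The circle on this segment as diameter has centre (-5.5, -0.5) and r² = 234/4 = 58.5.
Check (-2, 4): distance² to centre = 32.5 ≤ 58.5, so it lies inside.
All remaining points lie in this disk, and no smaller disk contains both endpoints, so this is the minimum enclosing circle.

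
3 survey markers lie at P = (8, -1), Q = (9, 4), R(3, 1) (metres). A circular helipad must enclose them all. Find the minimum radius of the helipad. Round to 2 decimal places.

3.41

Side lengths²: PQ² = 26, PR² = 29, QR² = 45.
Since QR² = 45 < 29 + 26 = 55, the triangle is acute, so the smallest enclosing circle is the circumcircle.
Circumcentre = (113/18, 35/18), r² = 1885/162.
r = √(1885/162) ≈ 3.41.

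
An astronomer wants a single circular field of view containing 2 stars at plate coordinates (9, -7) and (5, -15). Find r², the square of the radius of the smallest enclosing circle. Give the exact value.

20

The smallest circle enclosing two points has them as diameter endpoints.
Centre = midpoint = (7, -11); r² = |(9, -7)−(5, -15)|²/4 = 80/4 = 20.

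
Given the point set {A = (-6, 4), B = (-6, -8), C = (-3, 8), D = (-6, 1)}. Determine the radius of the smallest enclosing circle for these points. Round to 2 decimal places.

8.14

By Welzl's lemma the MEC is supported by two points (diametrically opposite) or three points (on a circumcircle).
The farthest pair is B–C with squared distance 265. The circle on this segment as diameter has centre (-4.5, 0) and r² = 265/4 = 66.25.
Check A: distance² to centre = 18.25 ≤ 66.25, so it lies inside.
All remaining points lie in this disk, and no smaller disk contains both endpoints, so this is the minimum enclosing circle.
r = √(66.25) ≈ 8.14.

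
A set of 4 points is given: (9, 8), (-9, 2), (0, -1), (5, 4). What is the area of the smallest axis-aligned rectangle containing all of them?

162

x ranges over [-9, 9], width 18.
y ranges over [-1, 8], height 9.
Area = 18 × 9 = 162.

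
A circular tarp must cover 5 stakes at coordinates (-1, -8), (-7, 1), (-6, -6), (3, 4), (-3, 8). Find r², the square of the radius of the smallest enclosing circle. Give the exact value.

65

The farthest pair is (-1, -8)–(-3, 8) with squared distance 260. The circle on this segment as diameter has centre (-2, 0) and r² = 260/4 = 65.
Check (-7, 1): distance² to centre = 26 ≤ 65, so it lies inside.
All remaining points lie in this disk, and no smaller disk contains both endpoints, so this is the minimum enclosing circle.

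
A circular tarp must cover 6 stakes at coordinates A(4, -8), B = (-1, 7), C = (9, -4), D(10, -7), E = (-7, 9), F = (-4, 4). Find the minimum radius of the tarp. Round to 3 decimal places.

By Welzl's lemma the MEC is supported by two points (diametrically opposite) or three points (on a circumcircle).
The farthest pair is D–E with squared distance 545. The circle on this segment as diameter has centre (1.5, 1) and r² = 545/4 = 136.25.
Check A: distance² to centre = 87.25 ≤ 136.25, so it lies inside.
All remaining points lie in this disk, and no smaller disk contains both endpoints, so this is the minimum enclosing circle.
r = √(136.25) ≈ 11.673.

11.673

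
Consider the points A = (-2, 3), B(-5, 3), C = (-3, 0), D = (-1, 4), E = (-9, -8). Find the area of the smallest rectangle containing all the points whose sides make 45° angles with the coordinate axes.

70

In coordinates u = x + y, v = x − y the rectangle is axis-aligned; the map (x,y)→(u,v) scales areas by 2.
u-values: 1, -2, -3, 3, -17; range = 3 − (-17) = 20.
v-values: -5, -8, -3, -5, -1; range = -1 − (-8) = 7.
Area = (20 × 7) / 2 = 70.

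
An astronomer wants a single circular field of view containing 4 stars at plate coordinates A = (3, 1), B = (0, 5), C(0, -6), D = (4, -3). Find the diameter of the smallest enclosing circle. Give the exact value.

11

The farthest pair is B–C with squared distance 121. The circle on this segment as diameter has centre (0, -0.5) and r² = 121/4 = 30.25.
Check A: distance² to centre = 11.25 ≤ 30.25, so it lies inside.
All remaining points lie in this disk, and no smaller disk contains both endpoints, so this is the minimum enclosing circle.
Diameter = 2r = 2√(30.25) = 11.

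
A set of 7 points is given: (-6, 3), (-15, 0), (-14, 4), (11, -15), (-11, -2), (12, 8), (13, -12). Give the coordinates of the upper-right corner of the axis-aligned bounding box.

(13, 8)

x-range [-15, 13], y-range [-15, 8].
The upper-right corner is (13, 8).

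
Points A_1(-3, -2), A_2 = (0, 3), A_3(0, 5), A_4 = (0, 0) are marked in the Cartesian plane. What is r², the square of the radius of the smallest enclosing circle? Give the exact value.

A smallest enclosing disk is always determined by at most three of the input points on its boundary.
The farthest pair is A_1–A_3 with squared distance 58. The circle on this segment as diameter has centre (-1.5, 1.5) and r² = 58/4 = 14.5.
Check A_2: distance² to centre = 4.5 ≤ 14.5, so it lies inside.
All remaining points lie in this disk, and no smaller disk contains both endpoints, so this is the minimum enclosing circle.

14.5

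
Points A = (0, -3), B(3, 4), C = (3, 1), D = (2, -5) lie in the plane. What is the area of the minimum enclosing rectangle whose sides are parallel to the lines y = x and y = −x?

In coordinates u = x + y, v = x − y the rectangle is axis-aligned; the map (x,y)→(u,v) scales areas by 2.
u-values: -3, 7, 4, -3; range = 7 − (-3) = 10.
v-values: 3, -1, 2, 7; range = 7 − (-1) = 8.
Area = (10 × 8) / 2 = 40.

40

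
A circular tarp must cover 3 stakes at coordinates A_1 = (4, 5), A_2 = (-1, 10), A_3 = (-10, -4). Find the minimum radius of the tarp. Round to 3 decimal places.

8.516

Side lengths²: A_1A_2² = 50, A_1A_3² = 277, A_2A_3² = 277.
Since A_2A_3² = 277 < 277 + 50 = 327, the triangle is acute, so the smallest enclosing circle is the circumcircle.
Circumcentre = (-183/46, 93/46), r² = 76729/1058.
r = √(76729/1058) ≈ 8.516.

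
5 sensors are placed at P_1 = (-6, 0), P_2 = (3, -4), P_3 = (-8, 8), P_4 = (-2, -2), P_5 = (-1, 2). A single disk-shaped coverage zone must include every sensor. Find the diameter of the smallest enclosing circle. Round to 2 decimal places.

The farthest pair is P_2–P_3 with squared distance 265. The circle on this segment as diameter has centre (-2.5, 2) and r² = 265/4 = 66.25.
Check P_1: distance² to centre = 16.25 ≤ 66.25, so it lies inside.
All remaining points lie in this disk, and no smaller disk contains both endpoints, so this is the minimum enclosing circle.
Diameter = 2r = 2√(66.25) ≈ 16.28.

16.28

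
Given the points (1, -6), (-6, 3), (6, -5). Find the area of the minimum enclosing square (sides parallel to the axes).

144

The bounding box has width 12 and height 9.
An axis-aligned square enclosing the set must have side ≥ max(width, height).
So the minimum side is max(12, 9) = 12.
Area = 12² = 144.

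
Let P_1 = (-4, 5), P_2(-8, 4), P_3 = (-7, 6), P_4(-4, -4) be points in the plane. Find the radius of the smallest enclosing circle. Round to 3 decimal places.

5.220

The minimum enclosing circle of a finite set is fixed by two of the points (as a diameter) or three (as a circumcircle).
The farthest pair is P_3–P_4 with squared distance 109. The circle on this segment as diameter has centre (-5.5, 1) and r² = 109/4 = 27.25.
Check P_1: distance² to centre = 18.25 ≤ 27.25, so it lies inside.
All remaining points lie in this disk, and no smaller disk contains both endpoints, so this is the minimum enclosing circle.
r = √(27.25) ≈ 5.220.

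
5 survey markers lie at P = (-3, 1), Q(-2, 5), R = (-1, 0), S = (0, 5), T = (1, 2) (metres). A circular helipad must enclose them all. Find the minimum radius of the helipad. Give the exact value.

A smallest enclosing disk is always determined by at most three of the input points on its boundary.
The minimum enclosing circle is determined by three boundary points: Q, R, S.
Their circumcentre is (-1, 2.6) with r² = 6.76.
The farthest remaining point P is at distance² 6.56 ≤ 6.76.
r = √(6.76) = 2.6.

2.6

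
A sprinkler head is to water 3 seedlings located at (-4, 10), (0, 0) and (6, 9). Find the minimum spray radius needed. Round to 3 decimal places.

6.098

Call the three points A, B, C in the order given.
Side lengths²: AB² = 116, AC² = 101, BC² = 117.
Since BC² = 117 < 116 + 101 = 217, the triangle is acute, so the smallest enclosing circle is the circumcircle.
Circumcentre = (0.65625, 6.0625), r² = 37.1845703125.
r = √(37.1845703125) ≈ 6.098.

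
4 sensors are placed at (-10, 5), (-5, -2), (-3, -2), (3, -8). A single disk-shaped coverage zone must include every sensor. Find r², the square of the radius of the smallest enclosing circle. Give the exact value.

84.5

A smallest enclosing disk is always determined by at most three of the input points on its boundary.
The farthest pair is (-10, 5)–(3, -8) with squared distance 338. The circle on this segment as diameter has centre (-3.5, -1.5) and r² = 338/4 = 84.5.
Check (-5, -2): distance² to centre = 2.5 ≤ 84.5, so it lies inside.
All remaining points lie in this disk, and no smaller disk contains both endpoints, so this is the minimum enclosing circle.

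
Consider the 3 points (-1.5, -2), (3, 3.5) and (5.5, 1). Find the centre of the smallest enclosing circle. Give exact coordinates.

(1.85, -0.15)

Call the three points A, B, C in the order given.
Side lengths²: AB² = 50.5, AC² = 58, BC² = 12.5.
Since AC² = 58 < 50.5 + 12.5 = 63, the triangle is acute, so the smallest enclosing circle is the circumcircle.
Circumcentre = (1.85, -0.15), r² = 14.645.
Centre = (1.85, -0.15).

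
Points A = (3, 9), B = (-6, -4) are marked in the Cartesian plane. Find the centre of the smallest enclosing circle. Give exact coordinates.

The smallest circle enclosing two points has them as diameter endpoints.
Centre = midpoint = (-1.5, 2.5); r² = |AB|²/4 = 250/4 = 62.5.
Centre = (-1.5, 2.5).

(-1.5, 2.5)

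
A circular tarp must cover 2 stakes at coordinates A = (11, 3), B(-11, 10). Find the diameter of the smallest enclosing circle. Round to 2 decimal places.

23.09

The smallest circle enclosing two points has them as diameter endpoints.
Centre = midpoint = (0, 6.5); r² = |AB|²/4 = 533/4 = 133.25.
Diameter = 2r = 2√(133.25) ≈ 23.09.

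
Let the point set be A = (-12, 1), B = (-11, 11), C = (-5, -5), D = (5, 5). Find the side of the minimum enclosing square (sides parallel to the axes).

The bounding box has width 17 and height 16.
An axis-aligned square enclosing the set must have side ≥ max(width, height).
So the minimum side is max(17, 16) = 17.

17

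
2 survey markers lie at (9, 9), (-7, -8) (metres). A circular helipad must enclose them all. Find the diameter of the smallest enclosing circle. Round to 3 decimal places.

23.345

The smallest circle enclosing two points has them as diameter endpoints.
Centre = midpoint = (1, 0.5); r² = |(9, 9)−(-7, -8)|²/4 = 545/4 = 136.25.
Diameter = 2r = 2√(136.25) ≈ 23.345.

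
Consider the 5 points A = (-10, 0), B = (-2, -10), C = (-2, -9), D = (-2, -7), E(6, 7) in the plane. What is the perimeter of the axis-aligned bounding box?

66

Width = max x − min x = 6 − (-10) = 16.
Height = max y − min y = 7 − (-10) = 17.
Perimeter = 2(16 + 17) = 66.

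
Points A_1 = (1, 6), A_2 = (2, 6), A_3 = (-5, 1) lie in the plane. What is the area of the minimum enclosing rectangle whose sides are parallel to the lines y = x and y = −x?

12

In coordinates u = x + y, v = x − y the rectangle is axis-aligned; the map (x,y)→(u,v) scales areas by 2.
u-values: 7, 8, -4; range = 8 − (-4) = 12.
v-values: -5, -4, -6; range = -4 − (-6) = 2.
Area = (12 × 2) / 2 = 12.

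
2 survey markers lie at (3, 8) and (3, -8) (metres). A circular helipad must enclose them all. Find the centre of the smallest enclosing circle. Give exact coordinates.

The smallest circle enclosing two points has them as diameter endpoints.
Centre = midpoint = (3, 0); r² = |(3, 8)−(3, -8)|²/4 = 256/4 = 64.
Centre = (3, 0).

(3, 0)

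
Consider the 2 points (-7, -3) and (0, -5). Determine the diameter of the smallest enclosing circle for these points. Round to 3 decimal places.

The smallest circle enclosing two points has them as diameter endpoints.
Centre = midpoint = (-3.5, -4); r² = |(-7, -3)−(0, -5)|²/4 = 53/4 = 13.25.
Diameter = 2r = 2√(13.25) ≈ 7.280.

7.280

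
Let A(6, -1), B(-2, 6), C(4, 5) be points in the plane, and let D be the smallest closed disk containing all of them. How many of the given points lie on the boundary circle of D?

2

Side lengths²: AB² = 113, AC² = 40, BC² = 37.
Since AB² = 113 ≥ 40 + 37 = 77, the angle opposite AB is not acute, so the smallest enclosing circle has AB as diameter.
Centre = midpoint of AB = (2, 2.5), r² = 113/4 = 28.25.
The points at distance exactly r from the centre are A, B — 2 points.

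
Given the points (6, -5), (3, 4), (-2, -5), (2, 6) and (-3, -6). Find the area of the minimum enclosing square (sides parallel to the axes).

The bounding box has width 9 and height 12.
An axis-aligned square enclosing the set must have side ≥ max(width, height).
So the minimum side is max(9, 12) = 12.
Area = 12² = 144.

144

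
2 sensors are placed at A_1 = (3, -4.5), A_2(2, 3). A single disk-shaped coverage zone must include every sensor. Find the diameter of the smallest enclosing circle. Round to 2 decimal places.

7.57

The smallest circle enclosing two points has them as diameter endpoints.
Centre = midpoint = (2.5, -0.75); r² = |A_1A_2|²/4 = 57.25/4 = 14.3125.
Diameter = 2r = 2√(14.3125) ≈ 7.57.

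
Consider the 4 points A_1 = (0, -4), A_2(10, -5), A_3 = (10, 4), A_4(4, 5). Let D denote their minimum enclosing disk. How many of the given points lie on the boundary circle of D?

The minimum enclosing circle is determined by three boundary points: A_1, A_2, A_3.
Their circumcentre is (5.4, -0.5) with r² = 41.41.
The farthest remaining point A_4 is at distance² 32.21 ≤ 41.41.
The points at distance exactly r from the centre are A_1, A_2, A_3 — 3 points.

3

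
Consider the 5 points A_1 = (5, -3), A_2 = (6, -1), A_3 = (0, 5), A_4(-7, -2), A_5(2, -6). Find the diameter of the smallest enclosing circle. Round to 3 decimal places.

13.038

The farthest pair is A_2–A_4 with squared distance 170. The circle on this segment as diameter has centre (-0.5, -1.5) and r² = 170/4 = 42.5.
Check A_1: distance² to centre = 32.5 ≤ 42.5, so it lies inside.
All remaining points lie in this disk, and no smaller disk contains both endpoints, so this is the minimum enclosing circle.
Diameter = 2r = 2√(42.5) ≈ 13.038.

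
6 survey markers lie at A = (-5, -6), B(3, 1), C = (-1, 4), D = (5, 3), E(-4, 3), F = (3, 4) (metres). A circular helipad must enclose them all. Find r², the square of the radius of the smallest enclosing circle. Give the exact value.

45.25

By Welzl's lemma the MEC is supported by two points (diametrically opposite) or three points (on a circumcircle).
The farthest pair is A–D with squared distance 181. The circle on this segment as diameter has centre (0, -1.5) and r² = 181/4 = 45.25.
Check B: distance² to centre = 15.25 ≤ 45.25, so it lies inside.
All remaining points lie in this disk, and no smaller disk contains both endpoints, so this is the minimum enclosing circle.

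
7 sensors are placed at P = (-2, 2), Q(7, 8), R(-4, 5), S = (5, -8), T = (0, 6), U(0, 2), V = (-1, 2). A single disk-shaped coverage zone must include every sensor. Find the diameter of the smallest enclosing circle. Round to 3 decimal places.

The minimum enclosing circle is determined by three boundary points: Q, R, S.
Their circumcentre is (54/17, 6/17) with r² = 21125/289.
The farthest remaining point T is at distance² 12132/289 ≤ 21125/289.
Diameter = 2r = 2√(21125/289) ≈ 17.099.

17.099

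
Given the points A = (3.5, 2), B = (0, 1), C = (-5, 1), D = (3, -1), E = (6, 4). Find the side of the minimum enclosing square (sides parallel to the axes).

The bounding box has width 11 and height 5.
An axis-aligned square enclosing the set must have side ≥ max(width, height).
So the minimum side is max(11, 5) = 11.

11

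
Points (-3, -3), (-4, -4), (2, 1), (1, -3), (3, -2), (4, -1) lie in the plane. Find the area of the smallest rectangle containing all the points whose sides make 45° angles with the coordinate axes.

27.5

In coordinates u = x + y, v = x − y the rectangle is axis-aligned; the map (x,y)→(u,v) scales areas by 2.
u-values: -6, -8, 3, -2, 1, 3; range = 3 − (-8) = 11.
v-values: 0, 0, 1, 4, 5, 5; range = 5 − 0 = 5.
Area = (11 × 5) / 2 = 27.5.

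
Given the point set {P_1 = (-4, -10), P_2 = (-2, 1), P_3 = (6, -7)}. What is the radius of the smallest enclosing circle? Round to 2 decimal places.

6.35

Side lengths²: P_1P_2² = 125, P_1P_3² = 109, P_2P_3² = 128.
Since P_2P_3² = 128 < 125 + 109 = 234, the triangle is acute, so the smallest enclosing circle is the circumcircle.
Circumcentre = (-1/26, -131/26), r² = 13625/338.
r = √(13625/338) ≈ 6.35.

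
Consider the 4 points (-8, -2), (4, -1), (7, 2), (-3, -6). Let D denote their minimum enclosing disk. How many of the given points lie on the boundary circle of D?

The minimum enclosing circle of a finite set is fixed by two of the points (as a diameter) or three (as a circumcircle).
The farthest pair is (-8, -2)–(7, 2) with squared distance 241. The circle on this segment as diameter has centre (-0.5, 0) and r² = 241/4 = 60.25.
Check (4, -1): distance² to centre = 21.25 ≤ 60.25, so it lies inside.
All remaining points lie in this disk, and no smaller disk contains both endpoints, so this is the minimum enclosing circle.
The points at distance exactly r from the centre are (-8, -2), (7, 2) — 2 points.

2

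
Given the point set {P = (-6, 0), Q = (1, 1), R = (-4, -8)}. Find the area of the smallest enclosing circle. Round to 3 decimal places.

Side lengths²: PQ² = 50, PR² = 68, QR² = 106.
Since QR² = 106 < 68 + 50 = 118, the triangle is acute, so the smallest enclosing circle is the circumcircle.
Circumcentre = (-57/29, -94/29), r² = 22525/841.
Area = π·r² = π·22525/841 ≈ 84.143.

84.143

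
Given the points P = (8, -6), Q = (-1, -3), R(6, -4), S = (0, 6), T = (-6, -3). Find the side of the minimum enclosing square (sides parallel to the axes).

The bounding box has width 14 and height 12.
An axis-aligned square enclosing the set must have side ≥ max(width, height).
So the minimum side is max(14, 12) = 14.

14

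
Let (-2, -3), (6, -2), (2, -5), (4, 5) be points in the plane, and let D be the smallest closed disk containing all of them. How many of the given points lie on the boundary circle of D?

The minimum enclosing circle is determined by three boundary points: (-2, -3), (2, -5), (4, 5).
Their circumcentre is (23/11, 2/11) with r² = 3250/121.
The farthest remaining point (6, -2) is at distance² 2425/121 ≤ 3250/121.
The points at distance exactly r from the centre are (-2, -3), (2, -5), (4, 5) — 3 points.

3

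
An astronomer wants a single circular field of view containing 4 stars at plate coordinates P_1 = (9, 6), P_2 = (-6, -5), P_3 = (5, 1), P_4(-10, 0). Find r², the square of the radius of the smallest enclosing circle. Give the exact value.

The farthest pair is P_1–P_4 with squared distance 397. The circle on this segment as diameter has centre (-0.5, 3) and r² = 397/4 = 99.25.
Check P_2: distance² to centre = 94.25 ≤ 99.25, so it lies inside.
All remaining points lie in this disk, and no smaller disk contains both endpoints, so this is the minimum enclosing circle.

99.25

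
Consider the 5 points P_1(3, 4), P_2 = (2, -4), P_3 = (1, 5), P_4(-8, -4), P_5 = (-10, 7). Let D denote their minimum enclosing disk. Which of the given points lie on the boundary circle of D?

P_2, P_5

The minimum enclosing circle of a finite set is fixed by two of the points (as a diameter) or three (as a circumcircle).
The farthest pair is P_2–P_5 with squared distance 265. The circle on this segment as diameter has centre (-4, 1.5) and r² = 265/4 = 66.25.
Check P_1: distance² to centre = 55.25 ≤ 66.25, so it lies inside.
All remaining points lie in this disk, and no smaller disk contains both endpoints, so this is the minimum enclosing circle.
The points at distance exactly r from the centre are P_2, P_5 — 2 points.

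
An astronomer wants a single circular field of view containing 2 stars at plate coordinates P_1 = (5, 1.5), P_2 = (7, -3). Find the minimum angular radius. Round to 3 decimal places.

2.462

The smallest circle enclosing two points has them as diameter endpoints.
Centre = midpoint = (6, -0.75); r² = |P_1P_2|²/4 = 24.25/4 = 6.0625.
r = √(6.0625) ≈ 2.462.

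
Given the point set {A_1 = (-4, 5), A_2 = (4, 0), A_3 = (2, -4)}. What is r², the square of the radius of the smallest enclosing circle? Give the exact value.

29.25

Side lengths²: A_1A_2² = 89, A_1A_3² = 117, A_2A_3² = 20.
Since A_1A_3² = 117 ≥ 89 + 20 = 109, the angle opposite A_1A_3 is not acute, so the smallest enclosing circle has A_1A_3 as diameter.
Centre = midpoint of A_1A_3 = (-1, 0.5), r² = 117/4 = 29.25.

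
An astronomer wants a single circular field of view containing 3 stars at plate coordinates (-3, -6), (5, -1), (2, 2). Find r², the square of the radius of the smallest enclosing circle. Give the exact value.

7921/338

Call the three points A, B, C in the order given.
Side lengths²: AB² = 89, AC² = 89, BC² = 18.
Since AC² = 89 < 89 + 18 = 107, the triangle is acute, so the smallest enclosing circle is the circumcircle.
Circumcentre = (11/26, -67/26), r² = 7921/338.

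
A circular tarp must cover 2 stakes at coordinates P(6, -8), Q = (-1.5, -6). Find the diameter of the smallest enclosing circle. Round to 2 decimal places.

The smallest circle enclosing two points has them as diameter endpoints.
Centre = midpoint = (2.25, -7); r² = |PQ|²/4 = 60.25/4 = 15.0625.
Diameter = 2r = 2√(15.0625) ≈ 7.76.

7.76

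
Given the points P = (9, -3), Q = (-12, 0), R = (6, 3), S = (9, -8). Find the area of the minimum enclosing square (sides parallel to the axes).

The bounding box has width 21 and height 11.
An axis-aligned square enclosing the set must have side ≥ max(width, height).
So the minimum side is max(21, 11) = 21.
Area = 21² = 441.

441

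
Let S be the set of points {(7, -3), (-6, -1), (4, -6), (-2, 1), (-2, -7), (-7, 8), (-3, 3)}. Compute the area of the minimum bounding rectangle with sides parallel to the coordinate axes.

x ranges over [-7, 7], width 14.
y ranges over [-7, 8], height 15.
Area = 14 × 15 = 210.

210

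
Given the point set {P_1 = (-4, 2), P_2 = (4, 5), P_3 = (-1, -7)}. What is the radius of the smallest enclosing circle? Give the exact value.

Side lengths²: P_1P_2² = 73, P_1P_3² = 90, P_2P_3² = 169.
Since P_2P_3² = 169 ≥ 90 + 73 = 163, the angle opposite P_2P_3 is not acute, so the smallest enclosing circle has P_2P_3 as diameter.
Centre = midpoint of P_2P_3 = (1.5, -1), r² = 169/4 = 42.25.
r = √(42.25) = 6.5.

6.5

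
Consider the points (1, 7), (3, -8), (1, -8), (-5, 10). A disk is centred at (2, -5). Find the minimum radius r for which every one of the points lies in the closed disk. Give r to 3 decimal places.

The required radius is the distance from (2, -5) to the farthest point.
Squared distances: 145, 10, 10, 274.
Maximum is 274, attained at (-5, 10).
r = √274 ≈ 16.553.

16.553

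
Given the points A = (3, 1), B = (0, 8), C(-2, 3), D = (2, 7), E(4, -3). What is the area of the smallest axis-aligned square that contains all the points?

The bounding box has width 6 and height 11.
An axis-aligned square enclosing the set must have side ≥ max(width, height).
So the minimum side is max(6, 11) = 11.
Area = 11² = 121.

121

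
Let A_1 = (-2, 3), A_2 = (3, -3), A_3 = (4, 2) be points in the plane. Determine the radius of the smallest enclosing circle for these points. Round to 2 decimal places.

Side lengths²: A_1A_2² = 61, A_1A_3² = 37, A_2A_3² = 26.
Since A_1A_2² = 61 < 37 + 26 = 63, the triangle is acute, so the smallest enclosing circle is the circumcircle.
Circumcentre = (37/62, 5/62), r² = 29341/1922.
r = √(29341/1922) ≈ 3.91.

3.91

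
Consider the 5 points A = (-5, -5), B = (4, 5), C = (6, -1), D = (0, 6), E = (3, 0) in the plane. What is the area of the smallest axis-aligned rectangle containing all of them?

121

x ranges over [-5, 6], width 11.
y ranges over [-5, 6], height 11.
Area = 11 × 11 = 121.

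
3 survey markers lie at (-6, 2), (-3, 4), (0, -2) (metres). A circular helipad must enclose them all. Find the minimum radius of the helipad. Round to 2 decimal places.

Call the three points A, B, C in the order given.
Side lengths²: AB² = 13, AC² = 52, BC² = 45.
Since AC² = 52 < 45 + 13 = 58, the triangle is acute, so the smallest enclosing circle is the circumcircle.
Circumcentre = (-2.75, 0.375), r² = 13.203125.
r = √(13.203125) ≈ 3.63.

3.63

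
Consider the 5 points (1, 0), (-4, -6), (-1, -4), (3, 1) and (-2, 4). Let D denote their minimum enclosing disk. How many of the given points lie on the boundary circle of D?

The minimum enclosing circle is determined by three boundary points: (-4, -6), (3, 1), (-2, 4).
Their circumcentre is (-1.75, -1.25) with r² = 27.625.
The farthest remaining point (1, 0) is at distance² 9.125 ≤ 27.625.
The points at distance exactly r from the centre are (-4, -6), (3, 1), (-2, 4) — 3 points.

3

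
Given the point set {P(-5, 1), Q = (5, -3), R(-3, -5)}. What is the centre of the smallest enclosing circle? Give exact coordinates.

(0, -1)

Side lengths²: PQ² = 116, PR² = 40, QR² = 68.
Since PQ² = 116 ≥ 68 + 40 = 108, the angle opposite PQ is not acute, so the smallest enclosing circle has PQ as diameter.
Centre = midpoint of PQ = (0, -1), r² = 116/4 = 29.
Centre = (0, -1).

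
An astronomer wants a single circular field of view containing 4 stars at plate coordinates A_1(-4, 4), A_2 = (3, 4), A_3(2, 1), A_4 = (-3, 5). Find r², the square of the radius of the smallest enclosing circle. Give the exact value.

12.5

By Welzl's lemma the MEC is supported by two points (diametrically opposite) or three points (on a circumcircle).
The minimum enclosing circle is determined by three boundary points: A_1, A_2, A_3.
Their circumcentre is (-0.5, 3.5) with r² = 12.5.
The farthest remaining point A_4 is at distance² 8.5 ≤ 12.5.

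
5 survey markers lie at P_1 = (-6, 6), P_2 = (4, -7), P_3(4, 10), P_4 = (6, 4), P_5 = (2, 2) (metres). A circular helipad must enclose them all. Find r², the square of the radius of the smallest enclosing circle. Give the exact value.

78.01

The minimum enclosing circle of a finite set is fixed by two of the points (as a diameter) or three (as a circumcircle).
The minimum enclosing circle is determined by three boundary points: P_1, P_2, P_3.
Their circumcentre is (1.6, 1.5) with r² = 78.01.
The farthest remaining point P_4 is at distance² 25.61 ≤ 78.01.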